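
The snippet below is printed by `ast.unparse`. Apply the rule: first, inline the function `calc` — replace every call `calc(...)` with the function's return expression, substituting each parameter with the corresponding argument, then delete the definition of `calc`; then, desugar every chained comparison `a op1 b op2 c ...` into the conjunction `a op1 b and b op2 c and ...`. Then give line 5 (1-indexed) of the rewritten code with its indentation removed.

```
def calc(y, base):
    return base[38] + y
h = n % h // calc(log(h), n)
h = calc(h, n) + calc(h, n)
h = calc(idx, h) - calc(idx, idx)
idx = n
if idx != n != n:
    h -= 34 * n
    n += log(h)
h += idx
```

if idx != n and n != n:

Transformed code:
h = n % h // (n[38] + log(h))
h = n[38] + h + (n[38] + h)
h = h[38] + idx - (idx[38] + idx)
idx = n
if idx != n and n != n:
    h -= 34 * n
    n += log(h)
h += idx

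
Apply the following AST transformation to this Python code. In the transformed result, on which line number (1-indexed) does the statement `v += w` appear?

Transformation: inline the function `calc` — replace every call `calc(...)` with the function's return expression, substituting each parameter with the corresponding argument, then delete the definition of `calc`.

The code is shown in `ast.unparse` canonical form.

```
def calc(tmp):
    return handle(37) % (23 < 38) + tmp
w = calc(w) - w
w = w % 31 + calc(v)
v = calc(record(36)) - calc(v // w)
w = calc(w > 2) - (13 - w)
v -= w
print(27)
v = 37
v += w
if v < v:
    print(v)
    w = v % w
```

Transformed code:
w = handle(37) % (23 < 38) + w - w
w = w % 31 + (handle(37) % (23 < 38) + v)
v = handle(37) % (23 < 38) + record(36) - (handle(37) % (23 < 38) + v // w)
w = handle(37) % (23 < 38) + (w > 2) - (13 - w)
v -= w
print(27)
v = 37
v += w
if v < v:
    print(v)
    w = v % w

8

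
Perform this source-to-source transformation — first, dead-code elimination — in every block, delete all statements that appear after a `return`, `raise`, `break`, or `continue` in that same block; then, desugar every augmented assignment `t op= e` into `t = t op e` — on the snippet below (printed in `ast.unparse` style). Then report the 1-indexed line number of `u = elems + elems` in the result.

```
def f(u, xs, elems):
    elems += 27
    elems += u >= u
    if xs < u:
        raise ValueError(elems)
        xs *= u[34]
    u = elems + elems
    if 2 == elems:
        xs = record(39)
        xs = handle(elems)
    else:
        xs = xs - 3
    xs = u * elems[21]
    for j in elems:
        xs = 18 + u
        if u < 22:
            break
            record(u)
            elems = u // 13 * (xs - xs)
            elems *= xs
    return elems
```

6

Transformed code:
def f(u, xs, elems):
    elems = elems + 27
    elems = elems + (u >= u)
    if xs < u:
        raise ValueError(elems)
    u = elems + elems
    if 2 == elems:
        xs = record(39)
        xs = handle(elems)
    else:
        xs = xs - 3
    xs = u * elems[21]
    for j in elems:
        xs = 18 + u
        if u < 22:
            break
    return elems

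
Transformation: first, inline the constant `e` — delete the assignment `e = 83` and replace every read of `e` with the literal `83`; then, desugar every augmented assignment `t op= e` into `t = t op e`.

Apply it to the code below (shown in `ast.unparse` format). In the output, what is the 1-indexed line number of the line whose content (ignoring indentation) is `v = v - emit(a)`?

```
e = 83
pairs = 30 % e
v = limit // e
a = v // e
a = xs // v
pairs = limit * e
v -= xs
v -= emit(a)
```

7

Transformed code:
pairs = 30 % 83
v = limit // 83
a = v // 83
a = xs // v
pairs = limit * 83
v = v - xs
v = v - emit(a)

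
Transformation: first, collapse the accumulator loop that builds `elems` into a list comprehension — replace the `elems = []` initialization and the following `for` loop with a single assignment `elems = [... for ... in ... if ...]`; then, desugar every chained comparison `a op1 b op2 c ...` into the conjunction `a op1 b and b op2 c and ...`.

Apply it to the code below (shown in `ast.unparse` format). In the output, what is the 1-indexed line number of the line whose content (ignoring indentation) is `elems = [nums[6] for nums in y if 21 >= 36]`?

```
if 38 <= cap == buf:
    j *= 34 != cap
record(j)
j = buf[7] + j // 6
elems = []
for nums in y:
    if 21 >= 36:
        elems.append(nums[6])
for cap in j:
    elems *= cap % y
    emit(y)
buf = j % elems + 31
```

5

Transformed code:
if 38 <= cap and cap == buf:
    j *= 34 != cap
record(j)
j = buf[7] + j // 6
elems = [nums[6] for nums in y if 21 >= 36]
for cap in j:
    elems *= cap % y
    emit(y)
buf = j % elems + 31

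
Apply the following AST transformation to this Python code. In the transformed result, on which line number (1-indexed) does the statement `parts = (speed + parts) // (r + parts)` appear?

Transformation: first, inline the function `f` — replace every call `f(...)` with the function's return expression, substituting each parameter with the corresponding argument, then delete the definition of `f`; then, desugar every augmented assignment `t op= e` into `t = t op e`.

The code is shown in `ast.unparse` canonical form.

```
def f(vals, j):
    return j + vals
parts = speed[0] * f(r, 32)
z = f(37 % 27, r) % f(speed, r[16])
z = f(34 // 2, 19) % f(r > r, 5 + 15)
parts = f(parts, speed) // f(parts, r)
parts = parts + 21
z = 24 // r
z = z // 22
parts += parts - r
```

4

Transformed code:
parts = speed[0] * (32 + r)
z = (r + 37 % 27) % (r[16] + speed)
z = (19 + 34 // 2) % (5 + 15 + (r > r))
parts = (speed + parts) // (r + parts)
parts = parts + 21
z = 24 // r
z = z // 22
parts = parts + (parts - r)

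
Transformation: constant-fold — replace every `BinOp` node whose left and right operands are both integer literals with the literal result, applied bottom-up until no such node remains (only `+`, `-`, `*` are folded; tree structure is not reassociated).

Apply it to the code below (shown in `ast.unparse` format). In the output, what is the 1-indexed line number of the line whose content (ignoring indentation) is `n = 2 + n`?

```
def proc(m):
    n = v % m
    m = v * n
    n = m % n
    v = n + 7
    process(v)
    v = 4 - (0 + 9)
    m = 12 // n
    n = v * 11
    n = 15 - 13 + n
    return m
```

Transformed code:
def proc(m):
    n = v % m
    m = v * n
    n = m % n
    v = n + 7
    process(v)
    v = -5
    m = 12 // n
    n = v * 11
    n = 2 + n
    return m

10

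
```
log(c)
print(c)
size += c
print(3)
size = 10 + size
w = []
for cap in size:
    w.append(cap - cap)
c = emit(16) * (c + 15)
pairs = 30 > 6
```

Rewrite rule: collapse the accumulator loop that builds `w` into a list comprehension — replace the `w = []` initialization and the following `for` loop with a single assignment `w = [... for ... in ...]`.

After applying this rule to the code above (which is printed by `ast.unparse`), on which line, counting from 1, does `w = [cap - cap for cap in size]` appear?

Transformed code:
log(c)
print(c)
size += c
print(3)
size = 10 + size
w = [cap - cap for cap in size]
c = emit(16) * (c + 15)
pairs = 30 > 6

6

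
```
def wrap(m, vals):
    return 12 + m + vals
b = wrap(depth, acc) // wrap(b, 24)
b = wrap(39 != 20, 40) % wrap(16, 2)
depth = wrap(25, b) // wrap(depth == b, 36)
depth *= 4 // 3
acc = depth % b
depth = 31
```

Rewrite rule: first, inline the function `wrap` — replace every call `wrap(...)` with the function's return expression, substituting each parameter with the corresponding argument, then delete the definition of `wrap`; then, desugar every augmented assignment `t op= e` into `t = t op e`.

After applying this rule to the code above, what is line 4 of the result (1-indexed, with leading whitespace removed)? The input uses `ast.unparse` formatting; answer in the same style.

Transformed code:
b = (12 + depth + acc) // (12 + b + 24)
b = (12 + (39 != 20) + 40) % (12 + 16 + 2)
depth = (12 + 25 + b) // (12 + (depth == b) + 36)
depth = depth * (4 // 3)
acc = depth % b
depth = 31

depth = depth * (4 // 3)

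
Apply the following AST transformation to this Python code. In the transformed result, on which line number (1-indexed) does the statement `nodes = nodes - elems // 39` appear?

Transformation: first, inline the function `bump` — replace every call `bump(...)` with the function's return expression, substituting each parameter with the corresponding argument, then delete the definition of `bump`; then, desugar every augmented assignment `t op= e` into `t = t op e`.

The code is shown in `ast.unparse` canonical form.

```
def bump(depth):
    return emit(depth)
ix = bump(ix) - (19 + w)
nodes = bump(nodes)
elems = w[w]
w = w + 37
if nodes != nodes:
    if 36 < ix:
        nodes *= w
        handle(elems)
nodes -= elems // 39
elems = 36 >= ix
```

Transformed code:
ix = emit(ix) - (19 + w)
nodes = emit(nodes)
elems = w[w]
w = w + 37
if nodes != nodes:
    if 36 < ix:
        nodes = nodes * w
        handle(elems)
nodes = nodes - elems // 39
elems = 36 >= ix

9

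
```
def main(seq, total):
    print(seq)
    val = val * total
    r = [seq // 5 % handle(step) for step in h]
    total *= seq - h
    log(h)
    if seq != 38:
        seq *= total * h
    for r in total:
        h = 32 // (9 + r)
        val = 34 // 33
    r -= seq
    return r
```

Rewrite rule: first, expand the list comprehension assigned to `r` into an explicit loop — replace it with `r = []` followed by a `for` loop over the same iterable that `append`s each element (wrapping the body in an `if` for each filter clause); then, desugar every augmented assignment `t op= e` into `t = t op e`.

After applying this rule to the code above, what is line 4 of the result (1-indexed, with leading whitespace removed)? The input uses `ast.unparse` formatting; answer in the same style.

r = []

Transformed code:
def main(seq, total):
    print(seq)
    val = val * total
    r = []
    for step in h:
        r.append(seq // 5 % handle(step))
    total = total * (seq - h)
    log(h)
    if seq != 38:
        seq = seq * (total * h)
    for r in total:
        h = 32 // (9 + r)
        val = 34 // 33
    r = r - seq
    return r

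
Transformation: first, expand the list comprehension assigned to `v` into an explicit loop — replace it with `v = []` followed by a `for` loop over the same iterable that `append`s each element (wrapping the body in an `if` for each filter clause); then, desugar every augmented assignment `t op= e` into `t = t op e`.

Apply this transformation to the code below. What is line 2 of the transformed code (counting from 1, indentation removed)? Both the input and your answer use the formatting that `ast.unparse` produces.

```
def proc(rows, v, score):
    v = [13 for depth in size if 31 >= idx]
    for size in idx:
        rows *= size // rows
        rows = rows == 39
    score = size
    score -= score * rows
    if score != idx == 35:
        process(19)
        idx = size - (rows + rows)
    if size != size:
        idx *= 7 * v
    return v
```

v = []

Transformed code:
def proc(rows, v, score):
    v = []
    for depth in size:
        if 31 >= idx:
            v.append(13)
    for size in idx:
        rows = rows * (size // rows)
        rows = rows == 39
    score = size
    score = score - score * rows
    if score != idx == 35:
        process(19)
        idx = size - (rows + rows)
    if size != size:
        idx = idx * (7 * v)
    return v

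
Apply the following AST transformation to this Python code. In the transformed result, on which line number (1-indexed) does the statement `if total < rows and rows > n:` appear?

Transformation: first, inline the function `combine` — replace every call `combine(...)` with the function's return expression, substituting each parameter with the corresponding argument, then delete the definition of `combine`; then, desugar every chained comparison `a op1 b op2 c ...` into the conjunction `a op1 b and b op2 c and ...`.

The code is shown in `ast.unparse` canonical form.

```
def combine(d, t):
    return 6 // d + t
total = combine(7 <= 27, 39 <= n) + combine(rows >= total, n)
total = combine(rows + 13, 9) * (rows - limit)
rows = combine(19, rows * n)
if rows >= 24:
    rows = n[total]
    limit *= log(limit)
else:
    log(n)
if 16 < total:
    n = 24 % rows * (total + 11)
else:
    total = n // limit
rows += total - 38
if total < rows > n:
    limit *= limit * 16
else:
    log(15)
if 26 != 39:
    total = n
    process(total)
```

14

Transformed code:
total = 6 // (7 <= 27) + (39 <= n) + (6 // (rows >= total) + n)
total = (6 // (rows + 13) + 9) * (rows - limit)
rows = 6 // 19 + rows * n
if rows >= 24:
    rows = n[total]
    limit *= log(limit)
else:
    log(n)
if 16 < total:
    n = 24 % rows * (total + 11)
else:
    total = n // limit
rows += total - 38
if total < rows and rows > n:
    limit *= limit * 16
else:
    log(15)
if 26 != 39:
    total = n
    process(total)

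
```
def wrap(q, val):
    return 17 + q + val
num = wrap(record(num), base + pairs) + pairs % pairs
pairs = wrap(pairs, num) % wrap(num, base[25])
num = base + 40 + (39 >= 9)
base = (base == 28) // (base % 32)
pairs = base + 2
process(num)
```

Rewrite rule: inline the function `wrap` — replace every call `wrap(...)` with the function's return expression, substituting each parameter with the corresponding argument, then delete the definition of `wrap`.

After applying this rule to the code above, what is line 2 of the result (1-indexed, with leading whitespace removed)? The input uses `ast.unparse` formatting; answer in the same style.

pairs = (17 + pairs + num) % (17 + num + base[25])

Transformed code:
num = 17 + record(num) + (base + pairs) + pairs % pairs
pairs = (17 + pairs + num) % (17 + num + base[25])
num = base + 40 + (39 >= 9)
base = (base == 28) // (base % 32)
pairs = base + 2
process(num)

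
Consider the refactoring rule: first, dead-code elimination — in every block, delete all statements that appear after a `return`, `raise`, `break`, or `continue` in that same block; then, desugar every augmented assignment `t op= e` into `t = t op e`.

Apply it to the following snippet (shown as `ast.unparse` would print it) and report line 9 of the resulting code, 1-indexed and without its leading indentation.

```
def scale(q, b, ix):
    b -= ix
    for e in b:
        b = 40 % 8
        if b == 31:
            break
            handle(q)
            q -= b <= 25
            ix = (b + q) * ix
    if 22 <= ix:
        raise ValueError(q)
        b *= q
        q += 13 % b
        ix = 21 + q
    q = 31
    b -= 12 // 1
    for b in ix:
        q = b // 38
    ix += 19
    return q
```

Transformed code:
def scale(q, b, ix):
    b = b - ix
    for e in b:
        b = 40 % 8
        if b == 31:
            break
    if 22 <= ix:
        raise ValueError(q)
    q = 31
    b = b - 12 // 1
    for b in ix:
        q = b // 38
    ix = ix + 19
    return q

q = 31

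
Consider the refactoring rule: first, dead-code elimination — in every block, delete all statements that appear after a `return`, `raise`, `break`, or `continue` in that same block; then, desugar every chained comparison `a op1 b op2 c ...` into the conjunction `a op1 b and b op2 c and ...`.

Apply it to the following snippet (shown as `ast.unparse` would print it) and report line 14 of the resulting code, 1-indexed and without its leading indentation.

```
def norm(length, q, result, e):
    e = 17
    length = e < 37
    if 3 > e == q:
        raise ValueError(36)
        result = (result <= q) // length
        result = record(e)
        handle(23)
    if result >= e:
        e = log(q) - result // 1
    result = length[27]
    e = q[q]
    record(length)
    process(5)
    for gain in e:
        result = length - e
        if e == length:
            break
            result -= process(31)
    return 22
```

Transformed code:
def norm(length, q, result, e):
    e = 17
    length = e < 37
    if 3 > e and e == q:
        raise ValueError(36)
    if result >= e:
        e = log(q) - result // 1
    result = length[27]
    e = q[q]
    record(length)
    process(5)
    for gain in e:
        result = length - e
        if e == length:
            break
    return 22

if e == length:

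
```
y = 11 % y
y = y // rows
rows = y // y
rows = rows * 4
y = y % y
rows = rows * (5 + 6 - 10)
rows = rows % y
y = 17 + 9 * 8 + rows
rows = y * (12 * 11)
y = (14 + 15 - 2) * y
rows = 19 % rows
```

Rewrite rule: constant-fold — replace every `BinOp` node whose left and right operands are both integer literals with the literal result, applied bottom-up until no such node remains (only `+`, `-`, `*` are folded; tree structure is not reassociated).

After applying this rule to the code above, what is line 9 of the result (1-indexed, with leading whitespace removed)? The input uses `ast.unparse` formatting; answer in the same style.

Transformed code:
y = 11 % y
y = y // rows
rows = y // y
rows = rows * 4
y = y % y
rows = rows * 1
rows = rows % y
y = 89 + rows
rows = y * 132
y = 27 * y
rows = 19 % rows

rows = y * 132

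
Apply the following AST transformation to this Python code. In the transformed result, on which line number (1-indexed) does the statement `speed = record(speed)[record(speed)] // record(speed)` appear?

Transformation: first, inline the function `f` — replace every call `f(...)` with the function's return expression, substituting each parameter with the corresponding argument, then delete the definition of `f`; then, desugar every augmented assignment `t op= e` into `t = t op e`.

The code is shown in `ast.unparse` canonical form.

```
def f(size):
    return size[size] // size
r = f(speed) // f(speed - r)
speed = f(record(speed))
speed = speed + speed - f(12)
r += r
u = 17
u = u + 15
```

2

Transformed code:
r = speed[speed] // speed // ((speed - r)[speed - r] // (speed - r))
speed = record(speed)[record(speed)] // record(speed)
speed = speed + speed - 12[12] // 12
r = r + r
u = 17
u = u + 15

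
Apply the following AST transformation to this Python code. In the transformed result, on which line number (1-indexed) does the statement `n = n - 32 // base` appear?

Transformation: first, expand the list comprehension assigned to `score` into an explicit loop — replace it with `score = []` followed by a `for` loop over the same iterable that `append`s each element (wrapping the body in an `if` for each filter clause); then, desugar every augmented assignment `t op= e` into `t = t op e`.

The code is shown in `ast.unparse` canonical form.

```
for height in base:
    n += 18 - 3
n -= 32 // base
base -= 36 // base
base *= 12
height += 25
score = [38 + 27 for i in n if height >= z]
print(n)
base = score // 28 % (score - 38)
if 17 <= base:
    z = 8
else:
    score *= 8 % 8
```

3

Transformed code:
for height in base:
    n = n + (18 - 3)
n = n - 32 // base
base = base - 36 // base
base = base * 12
height = height + 25
score = []
for i in n:
    if height >= z:
        score.append(38 + 27)
print(n)
base = score // 28 % (score - 38)
if 17 <= base:
    z = 8
else:
    score = score * (8 % 8)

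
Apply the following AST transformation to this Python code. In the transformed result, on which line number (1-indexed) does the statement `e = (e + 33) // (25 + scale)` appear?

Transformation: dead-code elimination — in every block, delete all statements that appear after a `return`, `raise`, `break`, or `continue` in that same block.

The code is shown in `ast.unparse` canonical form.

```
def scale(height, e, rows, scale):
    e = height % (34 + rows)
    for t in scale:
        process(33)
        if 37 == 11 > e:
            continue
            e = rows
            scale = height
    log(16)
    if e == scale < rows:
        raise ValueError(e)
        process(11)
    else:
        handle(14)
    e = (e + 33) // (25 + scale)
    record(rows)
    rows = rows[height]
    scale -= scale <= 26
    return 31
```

Transformed code:
def scale(height, e, rows, scale):
    e = height % (34 + rows)
    for t in scale:
        process(33)
        if 37 == 11 > e:
            continue
    log(16)
    if e == scale < rows:
        raise ValueError(e)
    else:
        handle(14)
    e = (e + 33) // (25 + scale)
    record(rows)
    rows = rows[height]
    scale -= scale <= 26
    return 31

12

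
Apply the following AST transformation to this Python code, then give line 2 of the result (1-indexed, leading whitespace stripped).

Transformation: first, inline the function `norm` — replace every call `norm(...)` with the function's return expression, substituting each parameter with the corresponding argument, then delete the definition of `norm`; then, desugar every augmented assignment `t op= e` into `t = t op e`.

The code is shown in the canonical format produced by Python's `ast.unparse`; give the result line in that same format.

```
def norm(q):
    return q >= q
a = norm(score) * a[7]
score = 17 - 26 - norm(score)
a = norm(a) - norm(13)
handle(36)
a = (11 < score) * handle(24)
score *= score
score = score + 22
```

score = 17 - 26 - (score >= score)

Transformed code:
a = (score >= score) * a[7]
score = 17 - 26 - (score >= score)
a = (a >= a) - (13 >= 13)
handle(36)
a = (11 < score) * handle(24)
score = score * score
score = score + 22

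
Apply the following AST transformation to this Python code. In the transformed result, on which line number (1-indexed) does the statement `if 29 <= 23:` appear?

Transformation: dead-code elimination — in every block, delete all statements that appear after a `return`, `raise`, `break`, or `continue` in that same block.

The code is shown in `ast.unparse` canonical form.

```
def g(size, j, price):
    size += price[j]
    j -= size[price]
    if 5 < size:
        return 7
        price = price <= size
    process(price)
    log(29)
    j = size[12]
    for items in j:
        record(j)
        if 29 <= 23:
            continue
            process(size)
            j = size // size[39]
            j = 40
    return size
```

11

Transformed code:
def g(size, j, price):
    size += price[j]
    j -= size[price]
    if 5 < size:
        return 7
    process(price)
    log(29)
    j = size[12]
    for items in j:
        record(j)
        if 29 <= 23:
            continue
    return size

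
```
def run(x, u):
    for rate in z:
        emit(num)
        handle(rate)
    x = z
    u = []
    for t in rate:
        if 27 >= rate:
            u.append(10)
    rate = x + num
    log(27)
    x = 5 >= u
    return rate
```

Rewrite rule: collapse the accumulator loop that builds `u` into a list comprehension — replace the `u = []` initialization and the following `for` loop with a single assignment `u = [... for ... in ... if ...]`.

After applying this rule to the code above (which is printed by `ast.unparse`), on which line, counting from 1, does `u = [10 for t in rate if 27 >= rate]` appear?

6

Transformed code:
def run(x, u):
    for rate in z:
        emit(num)
        handle(rate)
    x = z
    u = [10 for t in rate if 27 >= rate]
    rate = x + num
    log(27)
    x = 5 >= u
    return rate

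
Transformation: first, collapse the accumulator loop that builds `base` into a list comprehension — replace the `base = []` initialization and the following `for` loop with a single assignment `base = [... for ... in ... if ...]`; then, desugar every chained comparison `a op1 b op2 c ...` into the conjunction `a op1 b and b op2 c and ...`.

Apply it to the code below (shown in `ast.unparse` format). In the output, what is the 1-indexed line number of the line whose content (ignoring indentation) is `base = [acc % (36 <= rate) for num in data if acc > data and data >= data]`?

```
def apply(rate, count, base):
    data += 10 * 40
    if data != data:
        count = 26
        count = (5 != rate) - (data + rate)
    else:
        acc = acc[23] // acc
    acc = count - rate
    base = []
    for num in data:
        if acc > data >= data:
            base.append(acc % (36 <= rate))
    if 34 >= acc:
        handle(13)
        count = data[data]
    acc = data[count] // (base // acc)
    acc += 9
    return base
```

Transformed code:
def apply(rate, count, base):
    data += 10 * 40
    if data != data:
        count = 26
        count = (5 != rate) - (data + rate)
    else:
        acc = acc[23] // acc
    acc = count - rate
    base = [acc % (36 <= rate) for num in data if acc > data and data >= data]
    if 34 >= acc:
        handle(13)
        count = data[data]
    acc = data[count] // (base // acc)
    acc += 9
    return base

9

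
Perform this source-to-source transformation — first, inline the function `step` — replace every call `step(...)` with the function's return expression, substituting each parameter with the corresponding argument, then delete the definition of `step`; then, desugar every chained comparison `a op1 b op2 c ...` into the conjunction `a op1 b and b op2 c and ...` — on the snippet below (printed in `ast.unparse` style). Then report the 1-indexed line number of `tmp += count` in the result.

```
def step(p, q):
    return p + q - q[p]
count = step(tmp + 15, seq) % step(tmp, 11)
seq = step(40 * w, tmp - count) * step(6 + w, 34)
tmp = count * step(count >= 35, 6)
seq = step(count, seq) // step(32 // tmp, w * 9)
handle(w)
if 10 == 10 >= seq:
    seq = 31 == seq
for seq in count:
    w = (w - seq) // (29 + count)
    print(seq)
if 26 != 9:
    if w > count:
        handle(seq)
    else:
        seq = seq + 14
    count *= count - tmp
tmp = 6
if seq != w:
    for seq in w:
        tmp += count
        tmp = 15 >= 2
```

Transformed code:
count = (tmp + 15 + seq - seq[tmp + 15]) % (tmp + 11 - 11[tmp])
seq = (40 * w + (tmp - count) - (tmp - count)[40 * w]) * (6 + w + 34 - 34[6 + w])
tmp = count * ((count >= 35) + 6 - 6[count >= 35])
seq = (count + seq - seq[count]) // (32 // tmp + w * 9 - (w * 9)[32 // tmp])
handle(w)
if 10 == 10 and 10 >= seq:
    seq = 31 == seq
for seq in count:
    w = (w - seq) // (29 + count)
    print(seq)
if 26 != 9:
    if w > count:
        handle(seq)
    else:
        seq = seq + 14
    count *= count - tmp
tmp = 6
if seq != w:
    for seq in w:
        tmp += count
        tmp = 15 >= 2

20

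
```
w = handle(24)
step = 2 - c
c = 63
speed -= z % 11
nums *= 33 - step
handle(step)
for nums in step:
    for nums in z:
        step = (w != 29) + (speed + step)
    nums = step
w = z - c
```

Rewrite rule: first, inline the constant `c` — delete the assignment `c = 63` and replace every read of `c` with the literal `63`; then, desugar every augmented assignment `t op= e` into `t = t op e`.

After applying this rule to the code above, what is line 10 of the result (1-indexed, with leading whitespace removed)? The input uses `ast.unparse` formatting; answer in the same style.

Transformed code:
w = handle(24)
step = 2 - 63
speed = speed - z % 11
nums = nums * (33 - step)
handle(step)
for nums in step:
    for nums in z:
        step = (w != 29) + (speed + step)
    nums = step
w = z - 63

w = z - 63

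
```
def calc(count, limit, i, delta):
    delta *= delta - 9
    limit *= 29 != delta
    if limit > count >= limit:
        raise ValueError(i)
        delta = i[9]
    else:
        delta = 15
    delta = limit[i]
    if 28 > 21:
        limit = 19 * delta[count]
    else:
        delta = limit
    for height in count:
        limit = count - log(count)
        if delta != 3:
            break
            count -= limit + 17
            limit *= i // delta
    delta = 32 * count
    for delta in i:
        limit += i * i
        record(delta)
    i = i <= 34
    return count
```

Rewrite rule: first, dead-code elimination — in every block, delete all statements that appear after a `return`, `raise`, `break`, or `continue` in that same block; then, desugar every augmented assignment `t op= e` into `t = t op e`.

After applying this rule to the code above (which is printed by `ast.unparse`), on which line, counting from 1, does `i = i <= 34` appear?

Transformed code:
def calc(count, limit, i, delta):
    delta = delta * (delta - 9)
    limit = limit * (29 != delta)
    if limit > count >= limit:
        raise ValueError(i)
    else:
        delta = 15
    delta = limit[i]
    if 28 > 21:
        limit = 19 * delta[count]
    else:
        delta = limit
    for height in count:
        limit = count - log(count)
        if delta != 3:
            break
    delta = 32 * count
    for delta in i:
        limit = limit + i * i
        record(delta)
    i = i <= 34
    return count

21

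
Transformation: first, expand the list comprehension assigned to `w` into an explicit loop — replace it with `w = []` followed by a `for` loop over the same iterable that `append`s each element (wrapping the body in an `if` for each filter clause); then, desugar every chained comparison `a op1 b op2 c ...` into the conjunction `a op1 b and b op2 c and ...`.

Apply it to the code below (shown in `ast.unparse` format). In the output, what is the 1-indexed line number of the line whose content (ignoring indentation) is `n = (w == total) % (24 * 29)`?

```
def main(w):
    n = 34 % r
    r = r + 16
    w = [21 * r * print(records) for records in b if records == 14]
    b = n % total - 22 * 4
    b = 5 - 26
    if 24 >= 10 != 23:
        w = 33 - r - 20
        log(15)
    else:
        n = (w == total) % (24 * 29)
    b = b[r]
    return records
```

Transformed code:
def main(w):
    n = 34 % r
    r = r + 16
    w = []
    for records in b:
        if records == 14:
            w.append(21 * r * print(records))
    b = n % total - 22 * 4
    b = 5 - 26
    if 24 >= 10 and 10 != 23:
        w = 33 - r - 20
        log(15)
    else:
        n = (w == total) % (24 * 29)
    b = b[r]
    return records

14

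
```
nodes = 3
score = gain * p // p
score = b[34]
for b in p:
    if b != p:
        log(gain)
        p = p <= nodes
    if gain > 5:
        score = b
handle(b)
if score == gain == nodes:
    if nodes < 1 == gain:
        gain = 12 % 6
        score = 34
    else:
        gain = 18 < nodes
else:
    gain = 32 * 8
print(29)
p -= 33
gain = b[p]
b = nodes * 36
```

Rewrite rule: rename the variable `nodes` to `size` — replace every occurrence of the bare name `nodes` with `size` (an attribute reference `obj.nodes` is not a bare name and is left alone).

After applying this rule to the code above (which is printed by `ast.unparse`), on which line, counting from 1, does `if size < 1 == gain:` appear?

Transformed code:
size = 3
score = gain * p // p
score = b[34]
for b in p:
    if b != p:
        log(gain)
        p = p <= size
    if gain > 5:
        score = b
handle(b)
if score == gain == size:
    if size < 1 == gain:
        gain = 12 % 6
        score = 34
    else:
        gain = 18 < size
else:
    gain = 32 * 8
print(29)
p -= 33
gain = b[p]
b = size * 36

12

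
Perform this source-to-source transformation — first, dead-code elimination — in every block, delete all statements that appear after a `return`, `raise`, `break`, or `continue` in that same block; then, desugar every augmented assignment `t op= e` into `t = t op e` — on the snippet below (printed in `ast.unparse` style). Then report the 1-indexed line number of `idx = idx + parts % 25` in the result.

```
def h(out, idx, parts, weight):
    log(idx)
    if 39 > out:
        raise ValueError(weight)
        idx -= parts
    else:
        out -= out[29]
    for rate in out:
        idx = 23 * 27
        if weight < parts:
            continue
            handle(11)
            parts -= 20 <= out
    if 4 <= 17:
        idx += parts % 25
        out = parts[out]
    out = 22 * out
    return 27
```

Transformed code:
def h(out, idx, parts, weight):
    log(idx)
    if 39 > out:
        raise ValueError(weight)
    else:
        out = out - out[29]
    for rate in out:
        idx = 23 * 27
        if weight < parts:
            continue
    if 4 <= 17:
        idx = idx + parts % 25
        out = parts[out]
    out = 22 * out
    return 27

12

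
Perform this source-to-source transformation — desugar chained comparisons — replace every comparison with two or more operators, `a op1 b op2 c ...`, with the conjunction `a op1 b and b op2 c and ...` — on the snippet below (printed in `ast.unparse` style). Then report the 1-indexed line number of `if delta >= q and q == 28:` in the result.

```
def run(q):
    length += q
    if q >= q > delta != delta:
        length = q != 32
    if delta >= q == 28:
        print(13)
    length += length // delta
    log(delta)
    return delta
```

5

Transformed code:
def run(q):
    length += q
    if q >= q and q > delta and (delta != delta):
        length = q != 32
    if delta >= q and q == 28:
        print(13)
    length += length // delta
    log(delta)
    return delta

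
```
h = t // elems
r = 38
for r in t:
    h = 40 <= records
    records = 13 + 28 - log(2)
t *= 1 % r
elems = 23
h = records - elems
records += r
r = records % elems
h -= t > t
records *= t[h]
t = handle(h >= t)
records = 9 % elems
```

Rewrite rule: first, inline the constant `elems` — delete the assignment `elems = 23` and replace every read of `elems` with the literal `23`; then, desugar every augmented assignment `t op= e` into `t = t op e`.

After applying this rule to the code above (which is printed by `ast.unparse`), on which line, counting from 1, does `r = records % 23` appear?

Transformed code:
h = t // 23
r = 38
for r in t:
    h = 40 <= records
    records = 13 + 28 - log(2)
t = t * (1 % r)
h = records - 23
records = records + r
r = records % 23
h = h - (t > t)
records = records * t[h]
t = handle(h >= t)
records = 9 % 23

9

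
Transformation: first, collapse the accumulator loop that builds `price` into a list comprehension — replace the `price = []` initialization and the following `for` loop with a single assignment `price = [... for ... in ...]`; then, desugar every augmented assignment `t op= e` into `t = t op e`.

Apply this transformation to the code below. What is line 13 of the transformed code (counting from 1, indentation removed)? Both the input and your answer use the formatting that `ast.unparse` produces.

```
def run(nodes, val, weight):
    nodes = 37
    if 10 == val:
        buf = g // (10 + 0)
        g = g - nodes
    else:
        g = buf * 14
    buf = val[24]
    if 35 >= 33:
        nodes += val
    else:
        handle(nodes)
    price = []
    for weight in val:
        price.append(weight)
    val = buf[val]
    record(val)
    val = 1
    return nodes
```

Transformed code:
def run(nodes, val, weight):
    nodes = 37
    if 10 == val:
        buf = g // (10 + 0)
        g = g - nodes
    else:
        g = buf * 14
    buf = val[24]
    if 35 >= 33:
        nodes = nodes + val
    else:
        handle(nodes)
    price = [weight for weight in val]
    val = buf[val]
    record(val)
    val = 1
    return nodes

price = [weight for weight in val]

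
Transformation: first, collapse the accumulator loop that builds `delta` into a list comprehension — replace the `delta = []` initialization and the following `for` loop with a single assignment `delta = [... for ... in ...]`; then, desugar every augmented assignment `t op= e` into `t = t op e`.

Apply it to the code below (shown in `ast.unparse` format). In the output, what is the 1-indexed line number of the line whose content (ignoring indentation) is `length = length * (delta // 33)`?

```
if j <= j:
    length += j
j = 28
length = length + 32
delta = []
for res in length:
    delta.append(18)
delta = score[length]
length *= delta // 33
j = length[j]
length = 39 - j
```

7

Transformed code:
if j <= j:
    length = length + j
j = 28
length = length + 32
delta = [18 for res in length]
delta = score[length]
length = length * (delta // 33)
j = length[j]
length = 39 - j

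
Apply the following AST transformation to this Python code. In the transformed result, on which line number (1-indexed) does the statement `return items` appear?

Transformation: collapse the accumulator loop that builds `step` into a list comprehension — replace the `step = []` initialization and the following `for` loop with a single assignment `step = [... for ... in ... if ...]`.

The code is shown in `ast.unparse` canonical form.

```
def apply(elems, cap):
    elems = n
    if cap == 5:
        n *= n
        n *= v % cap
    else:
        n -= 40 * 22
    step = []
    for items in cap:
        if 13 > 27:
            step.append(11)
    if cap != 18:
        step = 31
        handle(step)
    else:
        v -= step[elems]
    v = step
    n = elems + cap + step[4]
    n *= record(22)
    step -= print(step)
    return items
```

18

Transformed code:
def apply(elems, cap):
    elems = n
    if cap == 5:
        n *= n
        n *= v % cap
    else:
        n -= 40 * 22
    step = [11 for items in cap if 13 > 27]
    if cap != 18:
        step = 31
        handle(step)
    else:
        v -= step[elems]
    v = step
    n = elems + cap + step[4]
    n *= record(22)
    step -= print(step)
    return items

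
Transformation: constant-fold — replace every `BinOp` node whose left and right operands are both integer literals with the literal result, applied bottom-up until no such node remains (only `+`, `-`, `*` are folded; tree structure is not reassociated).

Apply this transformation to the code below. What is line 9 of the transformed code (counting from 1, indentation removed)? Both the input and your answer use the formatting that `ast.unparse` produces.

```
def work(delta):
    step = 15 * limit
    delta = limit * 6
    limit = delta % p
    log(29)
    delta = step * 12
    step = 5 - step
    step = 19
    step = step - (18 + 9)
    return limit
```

Transformed code:
def work(delta):
    step = 15 * limit
    delta = limit * 6
    limit = delta % p
    log(29)
    delta = step * 12
    step = 5 - step
    step = 19
    step = step - 27
    return limit

step = step - 27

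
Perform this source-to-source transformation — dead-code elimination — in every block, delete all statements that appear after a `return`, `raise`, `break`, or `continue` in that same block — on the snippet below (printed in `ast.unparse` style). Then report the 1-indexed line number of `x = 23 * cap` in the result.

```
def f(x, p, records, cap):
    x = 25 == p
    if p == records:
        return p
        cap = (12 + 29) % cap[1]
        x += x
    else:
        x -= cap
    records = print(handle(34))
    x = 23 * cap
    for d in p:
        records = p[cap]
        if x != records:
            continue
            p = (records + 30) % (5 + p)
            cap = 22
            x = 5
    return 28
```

8

Transformed code:
def f(x, p, records, cap):
    x = 25 == p
    if p == records:
        return p
    else:
        x -= cap
    records = print(handle(34))
    x = 23 * cap
    for d in p:
        records = p[cap]
        if x != records:
            continue
    return 28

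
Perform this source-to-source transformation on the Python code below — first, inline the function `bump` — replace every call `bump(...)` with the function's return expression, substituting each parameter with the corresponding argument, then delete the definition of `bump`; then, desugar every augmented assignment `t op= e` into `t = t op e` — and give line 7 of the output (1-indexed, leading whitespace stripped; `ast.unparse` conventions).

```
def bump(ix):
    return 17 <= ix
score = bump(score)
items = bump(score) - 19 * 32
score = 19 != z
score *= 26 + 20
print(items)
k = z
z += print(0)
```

Transformed code:
score = 17 <= score
items = (17 <= score) - 19 * 32
score = 19 != z
score = score * (26 + 20)
print(items)
k = z
z = z + print(0)

z = z + print(0)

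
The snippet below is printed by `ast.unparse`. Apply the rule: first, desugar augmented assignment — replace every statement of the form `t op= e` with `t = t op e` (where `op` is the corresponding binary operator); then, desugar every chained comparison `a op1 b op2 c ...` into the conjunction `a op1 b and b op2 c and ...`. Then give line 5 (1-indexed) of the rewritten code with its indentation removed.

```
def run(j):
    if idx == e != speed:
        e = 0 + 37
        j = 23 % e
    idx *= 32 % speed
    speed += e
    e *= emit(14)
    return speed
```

Transformed code:
def run(j):
    if idx == e and e != speed:
        e = 0 + 37
        j = 23 % e
    idx = idx * (32 % speed)
    speed = speed + e
    e = e * emit(14)
    return speed

idx = idx * (32 % speed)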